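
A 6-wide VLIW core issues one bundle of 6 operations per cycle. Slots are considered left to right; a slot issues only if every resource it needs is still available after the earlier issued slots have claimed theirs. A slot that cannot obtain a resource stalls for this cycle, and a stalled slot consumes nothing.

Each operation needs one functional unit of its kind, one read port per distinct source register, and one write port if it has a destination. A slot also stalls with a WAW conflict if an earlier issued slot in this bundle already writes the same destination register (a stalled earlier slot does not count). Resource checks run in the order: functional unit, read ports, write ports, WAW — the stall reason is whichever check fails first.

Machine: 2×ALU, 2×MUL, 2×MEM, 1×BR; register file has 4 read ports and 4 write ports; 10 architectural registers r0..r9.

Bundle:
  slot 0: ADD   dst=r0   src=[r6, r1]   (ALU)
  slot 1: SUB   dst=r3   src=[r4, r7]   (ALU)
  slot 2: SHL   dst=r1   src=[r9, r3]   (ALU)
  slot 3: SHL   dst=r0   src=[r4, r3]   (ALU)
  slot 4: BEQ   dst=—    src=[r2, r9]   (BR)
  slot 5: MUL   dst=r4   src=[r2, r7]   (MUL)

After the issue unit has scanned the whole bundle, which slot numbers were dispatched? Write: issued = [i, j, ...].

issued = [0, 1]

(0) want 1×ALU +2rd +1wr — yes → AL1|MU2|ME2|BR1|rd2|wr3
(1) want 1×ALU +2rd +1wr — yes → AL0|MU2|ME2|BR1|rd0|wr2
(2) want 1×ALU +2rd +1wr — FU → AL0|MU2|ME2|BR1|rd0|wr2
(3) want 1×ALU +2rd +1wr — FU → AL0|MU2|ME2|BR1|rd0|wr2
(4) want 1×BR +2rd +0wr — RD_PORT → AL0|MU2|ME2|BR1|rd0|wr2
(5) want 1×MUL +2rd +1wr — RD_PORT → AL0|MU2|ME2|BR1|rd0|wr2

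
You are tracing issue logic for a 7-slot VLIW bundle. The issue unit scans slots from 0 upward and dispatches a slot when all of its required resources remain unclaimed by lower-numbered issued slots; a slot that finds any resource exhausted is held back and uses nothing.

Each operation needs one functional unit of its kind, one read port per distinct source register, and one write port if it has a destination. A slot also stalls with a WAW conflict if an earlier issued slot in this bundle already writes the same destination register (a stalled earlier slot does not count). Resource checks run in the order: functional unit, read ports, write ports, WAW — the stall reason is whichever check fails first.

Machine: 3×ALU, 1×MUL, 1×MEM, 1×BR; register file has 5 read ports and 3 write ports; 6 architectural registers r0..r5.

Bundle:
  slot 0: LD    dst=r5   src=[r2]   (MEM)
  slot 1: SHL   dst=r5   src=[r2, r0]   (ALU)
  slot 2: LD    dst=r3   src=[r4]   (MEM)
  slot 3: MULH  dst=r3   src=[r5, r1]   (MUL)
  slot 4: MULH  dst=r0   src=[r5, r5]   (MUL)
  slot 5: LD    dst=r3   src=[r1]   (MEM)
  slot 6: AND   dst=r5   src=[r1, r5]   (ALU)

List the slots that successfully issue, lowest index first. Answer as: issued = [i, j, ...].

issued = [0, 3]

  0. MEM→r5 ⇒ go  {3A/1Mu/0Ld/1B | 4r 2w}
  1. ALU→r5 ⇒ no(WAW)  {3A/1Mu/0Ld/1B | 4r 2w}
  2. MEM→r3 ⇒ no(FU)  {3A/1Mu/0Ld/1B | 4r 2w}
  3. MUL→r3 ⇒ go  {3A/0Mu/0Ld/1B | 2r 1w}
  4. MUL→r0 ⇒ no(FU)  {3A/0Mu/0Ld/1B | 2r 1w}
  5. MEM→r3 ⇒ no(FU)  {3A/0Mu/0Ld/1B | 2r 1w}
  6. ALU→r5 ⇒ no(WAW)  {3A/0Mu/0Ld/1B | 2r 1w}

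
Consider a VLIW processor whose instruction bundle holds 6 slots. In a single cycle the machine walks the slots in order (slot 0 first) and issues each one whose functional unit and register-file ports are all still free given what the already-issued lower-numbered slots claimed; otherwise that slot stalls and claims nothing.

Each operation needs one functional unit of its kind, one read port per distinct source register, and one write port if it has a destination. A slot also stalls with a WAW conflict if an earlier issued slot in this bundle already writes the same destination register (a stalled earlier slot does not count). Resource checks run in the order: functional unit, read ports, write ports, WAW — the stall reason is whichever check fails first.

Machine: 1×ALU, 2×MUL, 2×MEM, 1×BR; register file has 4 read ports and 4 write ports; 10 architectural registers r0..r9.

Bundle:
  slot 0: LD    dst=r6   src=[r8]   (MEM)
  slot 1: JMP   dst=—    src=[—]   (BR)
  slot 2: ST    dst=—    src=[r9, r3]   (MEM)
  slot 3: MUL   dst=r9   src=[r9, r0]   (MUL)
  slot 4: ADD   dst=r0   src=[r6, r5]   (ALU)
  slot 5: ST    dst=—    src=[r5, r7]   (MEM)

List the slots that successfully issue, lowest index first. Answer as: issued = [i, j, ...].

issued = [0, 1, 2]

#0 MEM src=r8 dispatched  <A:1 Mu:2 Ld:1 B:1 rd:3 wr:3>
#1 BR src=- dispatched  <A:1 Mu:2 Ld:1 B:0 rd:3 wr:3>
#2 MEM src=r9,r3 dispatched  <A:1 Mu:2 Ld:0 B:0 rd:1 wr:3>
#3 MUL src=r9,r0 held:RD_PORT  <A:1 Mu:2 Ld:0 B:0 rd:1 wr:3>
#4 ALU src=r6,r5 held:RD_PORT  <A:1 Mu:2 Ld:0 B:0 rd:1 wr:3>
#5 MEM src=r5,r7 held:FU  <A:1 Mu:2 Ld:0 B:0 rd:1 wr:3>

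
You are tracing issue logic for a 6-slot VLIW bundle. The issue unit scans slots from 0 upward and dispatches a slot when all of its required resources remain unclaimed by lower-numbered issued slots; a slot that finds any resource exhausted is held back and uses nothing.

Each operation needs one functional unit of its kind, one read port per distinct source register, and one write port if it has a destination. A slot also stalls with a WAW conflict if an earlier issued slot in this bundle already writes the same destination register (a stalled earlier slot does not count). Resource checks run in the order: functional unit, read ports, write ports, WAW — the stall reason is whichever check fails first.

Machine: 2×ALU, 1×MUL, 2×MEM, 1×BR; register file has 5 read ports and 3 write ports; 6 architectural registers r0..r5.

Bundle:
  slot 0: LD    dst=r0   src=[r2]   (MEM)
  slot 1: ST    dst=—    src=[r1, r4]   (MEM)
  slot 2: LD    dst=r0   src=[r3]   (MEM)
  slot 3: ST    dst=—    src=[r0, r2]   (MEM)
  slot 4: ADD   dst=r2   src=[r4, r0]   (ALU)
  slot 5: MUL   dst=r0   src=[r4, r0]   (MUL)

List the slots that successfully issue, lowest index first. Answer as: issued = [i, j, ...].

issued = [0, 1, 4]

#0 MEM src=r2 dispatched  <A:2 Mu:1 Ld:1 B:1 rd:4 wr:2>
#1 MEM src=r1,r4 dispatched  <A:2 Mu:1 Ld:0 B:1 rd:2 wr:2>
#2 MEM src=r3 held:FU  <A:2 Mu:1 Ld:0 B:1 rd:2 wr:2>
#3 MEM src=r0,r2 held:FU  <A:2 Mu:1 Ld:0 B:1 rd:2 wr:2>
#4 ALU src=r4,r0 dispatched  <A:1 Mu:1 Ld:0 B:1 rd:0 wr:1>
#5 MUL src=r4,r0 held:RD_PORT  <A:1 Mu:1 Ld:0 B:1 rd:0 wr:1>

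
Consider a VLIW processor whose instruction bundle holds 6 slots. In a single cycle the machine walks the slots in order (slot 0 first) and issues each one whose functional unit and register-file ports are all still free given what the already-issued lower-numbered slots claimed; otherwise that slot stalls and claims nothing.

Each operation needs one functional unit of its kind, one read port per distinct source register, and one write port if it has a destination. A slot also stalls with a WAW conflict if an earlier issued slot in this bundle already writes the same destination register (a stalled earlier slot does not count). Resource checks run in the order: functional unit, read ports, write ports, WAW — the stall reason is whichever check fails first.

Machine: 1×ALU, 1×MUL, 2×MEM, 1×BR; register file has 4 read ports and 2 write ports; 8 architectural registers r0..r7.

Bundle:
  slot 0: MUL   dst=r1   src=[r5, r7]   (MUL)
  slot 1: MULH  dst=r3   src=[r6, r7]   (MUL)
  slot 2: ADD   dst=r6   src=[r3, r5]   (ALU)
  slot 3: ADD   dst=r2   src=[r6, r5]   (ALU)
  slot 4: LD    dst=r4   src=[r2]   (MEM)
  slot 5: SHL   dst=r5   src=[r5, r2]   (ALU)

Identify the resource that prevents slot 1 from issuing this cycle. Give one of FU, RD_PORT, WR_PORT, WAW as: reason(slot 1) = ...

reason(slot 1) = FU

[0] MUL needs rd=2 wr=1: ok; after: ALU=1 MUL=0 MEM=2 BR=1, R=2, W=1
[1] MUL needs rd=2 wr=1: FU; after: ALU=1 MUL=0 MEM=2 BR=1, R=2, W=1
[2] ALU needs rd=2 wr=1: ok; after: ALU=0 MUL=0 MEM=2 BR=1, R=0, W=0
[3] ALU needs rd=2 wr=1: FU; after: ALU=0 MUL=0 MEM=2 BR=1, R=0, W=0
[4] MEM needs rd=1 wr=1: RD_PORT; after: ALU=0 MUL=0 MEM=2 BR=1, R=0, W=0
[5] ALU needs rd=2 wr=1: FU; after: ALU=0 MUL=0 MEM=2 BR=1, R=0, W=0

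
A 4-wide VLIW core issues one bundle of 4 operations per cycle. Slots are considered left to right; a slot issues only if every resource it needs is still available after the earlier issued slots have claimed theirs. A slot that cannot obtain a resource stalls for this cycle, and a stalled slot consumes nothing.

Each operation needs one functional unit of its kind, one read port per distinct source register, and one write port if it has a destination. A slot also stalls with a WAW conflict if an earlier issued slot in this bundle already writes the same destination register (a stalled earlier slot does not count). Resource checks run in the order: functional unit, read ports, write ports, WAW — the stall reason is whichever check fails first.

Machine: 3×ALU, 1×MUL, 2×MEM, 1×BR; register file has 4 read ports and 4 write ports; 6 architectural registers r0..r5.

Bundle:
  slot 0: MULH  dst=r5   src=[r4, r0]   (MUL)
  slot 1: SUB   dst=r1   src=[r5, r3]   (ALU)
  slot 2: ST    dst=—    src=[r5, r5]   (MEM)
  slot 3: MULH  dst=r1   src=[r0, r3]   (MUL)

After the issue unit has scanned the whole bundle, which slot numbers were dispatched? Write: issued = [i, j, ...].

issued = [0, 1]

slot 0 (MUL): ISSUE — free A3,Mu0,Ld2,B1 rp2 wp3
slot 1 (ALU): ISSUE — free A2,Mu0,Ld2,B1 rp0 wp2
slot 2 (MEM): stall RD_PORT — free A2,Mu0,Ld2,B1 rp0 wp2
slot 3 (MUL): stall FU — free A2,Mu0,Ld2,B1 rp0 wp2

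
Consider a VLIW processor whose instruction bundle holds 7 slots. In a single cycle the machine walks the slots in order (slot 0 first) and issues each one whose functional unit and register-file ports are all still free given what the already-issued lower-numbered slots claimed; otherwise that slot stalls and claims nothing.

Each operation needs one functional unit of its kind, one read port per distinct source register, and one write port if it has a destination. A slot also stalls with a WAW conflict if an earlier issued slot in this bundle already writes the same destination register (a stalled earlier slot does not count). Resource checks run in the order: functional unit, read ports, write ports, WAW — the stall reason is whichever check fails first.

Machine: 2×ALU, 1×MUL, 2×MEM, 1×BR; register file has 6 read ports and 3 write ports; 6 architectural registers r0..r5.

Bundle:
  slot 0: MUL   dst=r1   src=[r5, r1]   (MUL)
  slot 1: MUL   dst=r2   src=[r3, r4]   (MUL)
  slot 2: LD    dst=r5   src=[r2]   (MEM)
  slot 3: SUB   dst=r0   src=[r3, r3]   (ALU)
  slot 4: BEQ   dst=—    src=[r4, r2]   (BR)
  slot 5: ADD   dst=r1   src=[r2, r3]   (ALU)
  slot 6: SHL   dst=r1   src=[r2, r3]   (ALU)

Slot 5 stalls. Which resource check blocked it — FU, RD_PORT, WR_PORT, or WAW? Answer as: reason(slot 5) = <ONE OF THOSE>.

  0. MUL→r1 ⇒ go  {2A/0Mu/2Ld/1B | 4r 2w}
  1. MUL→r2 ⇒ no(FU)  {2A/0Mu/2Ld/1B | 4r 2w}
  2. MEM→r5 ⇒ go  {2A/0Mu/1Ld/1B | 3r 1w}
  3. ALU→r0 ⇒ go  {1A/0Mu/1Ld/1B | 2r 0w}
  4. BR ⇒ go  {1A/0Mu/1Ld/0B | 0r 0w}
  5. ALU→r1 ⇒ no(RD_PORT)  {1A/0Mu/1Ld/0B | 0r 0w}
  6. ALU→r1 ⇒ no(RD_PORT)  {1A/0Mu/1Ld/0B | 0r 0w}

reason(slot 5) = RD_PORT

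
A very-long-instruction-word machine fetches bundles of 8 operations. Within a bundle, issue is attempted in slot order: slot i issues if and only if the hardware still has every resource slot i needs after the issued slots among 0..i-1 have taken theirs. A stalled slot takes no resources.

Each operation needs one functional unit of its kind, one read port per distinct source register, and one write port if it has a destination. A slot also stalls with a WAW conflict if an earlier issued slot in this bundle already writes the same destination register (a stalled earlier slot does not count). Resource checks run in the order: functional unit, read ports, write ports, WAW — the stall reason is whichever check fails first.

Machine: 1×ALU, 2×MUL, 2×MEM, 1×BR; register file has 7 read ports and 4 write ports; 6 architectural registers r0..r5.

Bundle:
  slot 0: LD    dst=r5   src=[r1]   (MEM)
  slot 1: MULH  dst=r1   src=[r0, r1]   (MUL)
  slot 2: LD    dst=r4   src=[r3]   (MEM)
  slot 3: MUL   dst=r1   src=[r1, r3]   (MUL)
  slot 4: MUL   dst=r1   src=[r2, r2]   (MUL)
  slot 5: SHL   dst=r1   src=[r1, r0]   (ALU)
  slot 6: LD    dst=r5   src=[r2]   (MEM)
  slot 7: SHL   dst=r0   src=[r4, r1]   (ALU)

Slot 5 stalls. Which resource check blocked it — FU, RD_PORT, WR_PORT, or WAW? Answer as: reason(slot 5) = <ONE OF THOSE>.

[0] MEM needs rd=1 wr=1: ok; after: ALU=1 MUL=2 MEM=1 BR=1, R=6, W=3
[1] MUL needs rd=2 wr=1: ok; after: ALU=1 MUL=1 MEM=1 BR=1, R=4, W=2
[2] MEM needs rd=1 wr=1: ok; after: ALU=1 MUL=1 MEM=0 BR=1, R=3, W=1
[3] MUL needs rd=2 wr=1: WAW; after: ALU=1 MUL=1 MEM=0 BR=1, R=3, W=1
[4] MUL needs rd=1 wr=1: WAW; after: ALU=1 MUL=1 MEM=0 BR=1, R=3, W=1
[5] ALU needs rd=2 wr=1: WAW; after: ALU=1 MUL=1 MEM=0 BR=1, R=3, W=1
[6] MEM needs rd=1 wr=1: FU; after: ALU=1 MUL=1 MEM=0 BR=1, R=3, W=1
[7] ALU needs rd=2 wr=1: ok; after: ALU=0 MUL=1 MEM=0 BR=1, R=1, W=0

reason(slot 5) = WAW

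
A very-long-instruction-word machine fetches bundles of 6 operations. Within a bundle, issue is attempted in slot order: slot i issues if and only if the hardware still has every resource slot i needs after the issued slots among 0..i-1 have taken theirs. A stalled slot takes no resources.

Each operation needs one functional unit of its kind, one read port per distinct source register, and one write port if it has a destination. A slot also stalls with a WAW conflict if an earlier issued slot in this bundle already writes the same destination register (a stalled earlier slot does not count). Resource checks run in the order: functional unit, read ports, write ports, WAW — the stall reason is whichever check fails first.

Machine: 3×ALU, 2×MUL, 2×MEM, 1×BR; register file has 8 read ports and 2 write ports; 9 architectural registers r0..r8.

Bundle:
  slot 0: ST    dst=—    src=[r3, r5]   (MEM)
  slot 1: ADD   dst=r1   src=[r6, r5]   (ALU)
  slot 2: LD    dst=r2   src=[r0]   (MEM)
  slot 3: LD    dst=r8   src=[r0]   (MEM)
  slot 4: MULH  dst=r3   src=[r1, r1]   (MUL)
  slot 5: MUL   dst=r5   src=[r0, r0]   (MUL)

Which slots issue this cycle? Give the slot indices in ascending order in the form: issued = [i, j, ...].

[0] MEM needs rd=2 wr=0: ok; after: ALU=3 MUL=2 MEM=1 BR=1, R=6, W=2
[1] ALU needs rd=2 wr=1: ok; after: ALU=2 MUL=2 MEM=1 BR=1, R=4, W=1
[2] MEM needs rd=1 wr=1: ok; after: ALU=2 MUL=2 MEM=0 BR=1, R=3, W=0
[3] MEM needs rd=1 wr=1: FU; after: ALU=2 MUL=2 MEM=0 BR=1, R=3, W=0
[4] MUL needs rd=1 wr=1: WR_PORT; after: ALU=2 MUL=2 MEM=0 BR=1, R=3, W=0
[5] MUL needs rd=1 wr=1: WR_PORT; after: ALU=2 MUL=2 MEM=0 BR=1, R=3, W=0

issued = [0, 1, 2]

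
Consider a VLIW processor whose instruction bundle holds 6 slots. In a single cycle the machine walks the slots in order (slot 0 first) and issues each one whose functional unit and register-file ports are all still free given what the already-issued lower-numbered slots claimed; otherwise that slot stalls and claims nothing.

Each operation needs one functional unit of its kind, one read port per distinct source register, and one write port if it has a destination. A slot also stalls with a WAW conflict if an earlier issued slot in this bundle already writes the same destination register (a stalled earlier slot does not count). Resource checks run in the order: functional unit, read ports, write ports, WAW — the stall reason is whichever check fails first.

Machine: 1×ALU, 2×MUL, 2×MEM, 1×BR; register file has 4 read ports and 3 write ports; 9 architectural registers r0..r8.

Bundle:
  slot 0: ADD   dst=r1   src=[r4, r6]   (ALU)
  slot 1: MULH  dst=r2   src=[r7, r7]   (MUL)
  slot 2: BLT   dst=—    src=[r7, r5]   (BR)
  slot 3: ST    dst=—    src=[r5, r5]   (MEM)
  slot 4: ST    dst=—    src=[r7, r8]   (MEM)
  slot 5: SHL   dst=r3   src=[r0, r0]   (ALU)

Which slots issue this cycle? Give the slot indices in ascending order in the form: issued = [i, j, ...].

#0 ALU src=r4,r6 dispatched  <A:0 Mu:2 Ld:2 B:1 rd:2 wr:2>
#1 MUL src=r7,r7 dispatched  <A:0 Mu:1 Ld:2 B:1 rd:1 wr:1>
#2 BR src=r7,r5 held:RD_PORT  <A:0 Mu:1 Ld:2 B:1 rd:1 wr:1>
#3 MEM src=r5,r5 dispatched  <A:0 Mu:1 Ld:1 B:1 rd:0 wr:1>
#4 MEM src=r7,r8 held:RD_PORT  <A:0 Mu:1 Ld:1 B:1 rd:0 wr:1>
#5 ALU src=r0,r0 held:FU  <A:0 Mu:1 Ld:1 B:1 rd:0 wr:1>

issued = [0, 1, 3]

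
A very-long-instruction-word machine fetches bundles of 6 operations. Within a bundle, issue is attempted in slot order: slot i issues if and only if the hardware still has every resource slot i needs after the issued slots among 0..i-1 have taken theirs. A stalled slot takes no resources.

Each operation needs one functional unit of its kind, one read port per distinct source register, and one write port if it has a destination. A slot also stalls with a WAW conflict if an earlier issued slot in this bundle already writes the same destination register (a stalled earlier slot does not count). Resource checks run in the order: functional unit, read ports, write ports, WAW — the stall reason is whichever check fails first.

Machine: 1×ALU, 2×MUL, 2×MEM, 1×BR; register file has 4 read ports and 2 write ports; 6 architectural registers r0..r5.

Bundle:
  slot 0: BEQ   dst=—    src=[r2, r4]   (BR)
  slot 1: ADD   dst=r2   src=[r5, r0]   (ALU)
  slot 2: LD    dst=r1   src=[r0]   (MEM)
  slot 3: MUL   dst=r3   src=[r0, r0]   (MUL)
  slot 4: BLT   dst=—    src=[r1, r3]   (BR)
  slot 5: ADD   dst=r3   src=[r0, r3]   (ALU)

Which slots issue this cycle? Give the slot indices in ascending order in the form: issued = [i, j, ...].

issued = [0, 1]

#0 BR src=r2,r4 dispatched  <A:1 Mu:2 Ld:2 B:0 rd:2 wr:2>
#1 ALU src=r5,r0 dispatched  <A:0 Mu:2 Ld:2 B:0 rd:0 wr:1>
#2 MEM src=r0 held:RD_PORT  <A:0 Mu:2 Ld:2 B:0 rd:0 wr:1>
#3 MUL src=r0,r0 held:RD_PORT  <A:0 Mu:2 Ld:2 B:0 rd:0 wr:1>
#4 BR src=r1,r3 held:FU  <A:0 Mu:2 Ld:2 B:0 rd:0 wr:1>
#5 ALU src=r0,r3 held:FU  <A:0 Mu:2 Ld:2 B:0 rd:0 wr:1>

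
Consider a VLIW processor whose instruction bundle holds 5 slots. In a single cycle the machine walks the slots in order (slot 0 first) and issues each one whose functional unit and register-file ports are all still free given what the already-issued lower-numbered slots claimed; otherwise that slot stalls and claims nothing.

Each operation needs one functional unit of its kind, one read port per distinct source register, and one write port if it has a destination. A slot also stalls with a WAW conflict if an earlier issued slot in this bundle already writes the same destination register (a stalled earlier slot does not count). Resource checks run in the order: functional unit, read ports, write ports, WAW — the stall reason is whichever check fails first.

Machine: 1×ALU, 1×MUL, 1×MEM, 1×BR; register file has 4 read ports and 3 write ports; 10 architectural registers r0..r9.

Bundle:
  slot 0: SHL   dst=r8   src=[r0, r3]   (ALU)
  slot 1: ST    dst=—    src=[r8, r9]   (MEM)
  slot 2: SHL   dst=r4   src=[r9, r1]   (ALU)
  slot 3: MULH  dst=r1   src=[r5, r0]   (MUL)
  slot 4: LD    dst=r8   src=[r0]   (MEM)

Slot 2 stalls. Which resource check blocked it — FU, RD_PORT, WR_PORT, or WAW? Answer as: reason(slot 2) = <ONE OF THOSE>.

slot 0 (ALU): ISSUE — free A0,Mu1,Ld1,B1 rp2 wp2
slot 1 (MEM): ISSUE — free A0,Mu1,Ld0,B1 rp0 wp2
slot 2 (ALU): stall FU — free A0,Mu1,Ld0,B1 rp0 wp2
slot 3 (MUL): stall RD_PORT — free A0,Mu1,Ld0,B1 rp0 wp2
slot 4 (MEM): stall FU — free A0,Mu1,Ld0,B1 rp0 wp2

reason(slot 2) = FU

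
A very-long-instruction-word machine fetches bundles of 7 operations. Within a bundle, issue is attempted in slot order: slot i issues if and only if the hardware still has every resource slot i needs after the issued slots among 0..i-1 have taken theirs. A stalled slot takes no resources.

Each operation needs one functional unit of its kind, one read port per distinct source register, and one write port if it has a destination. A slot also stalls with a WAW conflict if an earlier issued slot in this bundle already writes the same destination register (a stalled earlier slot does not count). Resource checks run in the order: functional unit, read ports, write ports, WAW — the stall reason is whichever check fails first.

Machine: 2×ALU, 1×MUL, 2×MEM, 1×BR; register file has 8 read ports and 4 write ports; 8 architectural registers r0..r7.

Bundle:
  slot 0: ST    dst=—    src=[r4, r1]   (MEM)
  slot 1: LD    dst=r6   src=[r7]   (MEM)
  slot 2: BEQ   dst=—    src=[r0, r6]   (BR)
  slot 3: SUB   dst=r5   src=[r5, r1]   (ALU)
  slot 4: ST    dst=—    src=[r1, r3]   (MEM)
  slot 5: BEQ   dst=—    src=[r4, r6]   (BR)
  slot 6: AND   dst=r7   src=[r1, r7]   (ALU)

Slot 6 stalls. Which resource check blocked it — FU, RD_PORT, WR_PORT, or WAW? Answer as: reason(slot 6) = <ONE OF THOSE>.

reason(slot 6) = RD_PORT

#0 MEM src=r4,r1 dispatched  <A:2 Mu:1 Ld:1 B:1 rd:6 wr:4>
#1 MEM src=r7 dispatched  <A:2 Mu:1 Ld:0 B:1 rd:5 wr:3>
#2 BR src=r0,r6 dispatched  <A:2 Mu:1 Ld:0 B:0 rd:3 wr:3>
#3 ALU src=r5,r1 dispatched  <A:1 Mu:1 Ld:0 B:0 rd:1 wr:2>
#4 MEM src=r1,r3 held:FU  <A:1 Mu:1 Ld:0 B:0 rd:1 wr:2>
#5 BR src=r4,r6 held:FU  <A:1 Mu:1 Ld:0 B:0 rd:1 wr:2>
#6 ALU src=r1,r7 held:RD_PORT  <A:1 Mu:1 Ld:0 B:0 rd:1 wr:2>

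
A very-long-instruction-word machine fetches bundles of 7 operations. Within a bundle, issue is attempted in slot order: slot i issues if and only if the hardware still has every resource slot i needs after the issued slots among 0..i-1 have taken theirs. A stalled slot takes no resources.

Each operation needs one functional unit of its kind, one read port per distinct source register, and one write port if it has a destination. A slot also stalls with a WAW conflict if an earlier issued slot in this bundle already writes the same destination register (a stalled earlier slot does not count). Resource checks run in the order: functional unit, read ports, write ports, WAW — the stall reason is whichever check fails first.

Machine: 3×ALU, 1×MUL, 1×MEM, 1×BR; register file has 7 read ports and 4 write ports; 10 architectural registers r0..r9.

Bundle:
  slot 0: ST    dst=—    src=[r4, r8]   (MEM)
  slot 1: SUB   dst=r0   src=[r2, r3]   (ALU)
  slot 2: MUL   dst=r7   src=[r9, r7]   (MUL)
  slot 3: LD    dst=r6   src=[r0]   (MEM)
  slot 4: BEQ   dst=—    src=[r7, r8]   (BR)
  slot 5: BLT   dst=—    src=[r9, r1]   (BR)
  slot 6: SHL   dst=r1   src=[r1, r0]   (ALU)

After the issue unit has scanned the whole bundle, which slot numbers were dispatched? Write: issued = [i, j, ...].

issued = [0, 1, 2]

slot 0 (MEM): ISSUE — free A3,Mu1,Ld0,B1 rp5 wp4
slot 1 (ALU): ISSUE — free A2,Mu1,Ld0,B1 rp3 wp3
slot 2 (MUL): ISSUE — free A2,Mu0,Ld0,B1 rp1 wp2
slot 3 (MEM): stall FU — free A2,Mu0,Ld0,B1 rp1 wp2
slot 4 (BR): stall RD_PORT — free A2,Mu0,Ld0,B1 rp1 wp2
slot 5 (BR): stall RD_PORT — free A2,Mu0,Ld0,B1 rp1 wp2
slot 6 (ALU): stall RD_PORT — free A2,Mu0,Ld0,B1 rp1 wp2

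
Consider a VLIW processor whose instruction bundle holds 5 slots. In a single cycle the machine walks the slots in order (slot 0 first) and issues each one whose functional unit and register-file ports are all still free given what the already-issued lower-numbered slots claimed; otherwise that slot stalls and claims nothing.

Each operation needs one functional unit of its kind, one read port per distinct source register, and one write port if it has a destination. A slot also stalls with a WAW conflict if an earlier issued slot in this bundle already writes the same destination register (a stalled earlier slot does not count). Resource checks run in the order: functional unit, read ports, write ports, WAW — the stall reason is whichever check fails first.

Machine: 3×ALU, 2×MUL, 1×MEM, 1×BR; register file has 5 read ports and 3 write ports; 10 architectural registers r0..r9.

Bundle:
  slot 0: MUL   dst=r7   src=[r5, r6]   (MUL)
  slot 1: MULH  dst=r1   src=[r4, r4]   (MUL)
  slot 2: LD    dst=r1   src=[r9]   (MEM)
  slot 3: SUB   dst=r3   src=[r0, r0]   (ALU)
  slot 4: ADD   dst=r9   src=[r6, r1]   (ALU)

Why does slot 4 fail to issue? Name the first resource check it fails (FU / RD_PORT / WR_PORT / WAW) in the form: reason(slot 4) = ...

reason(slot 4) = RD_PORT

slot 0 (MUL): ISSUE — free A3,Mu1,Ld1,B1 rp3 wp2
slot 1 (MUL): ISSUE — free A3,Mu0,Ld1,B1 rp2 wp1
slot 2 (MEM): stall WAW — free A3,Mu0,Ld1,B1 rp2 wp1
slot 3 (ALU): ISSUE — free A2,Mu0,Ld1,B1 rp1 wp0
slot 4 (ALU): stall RD_PORT — free A2,Mu0,Ld1,B1 rp1 wp0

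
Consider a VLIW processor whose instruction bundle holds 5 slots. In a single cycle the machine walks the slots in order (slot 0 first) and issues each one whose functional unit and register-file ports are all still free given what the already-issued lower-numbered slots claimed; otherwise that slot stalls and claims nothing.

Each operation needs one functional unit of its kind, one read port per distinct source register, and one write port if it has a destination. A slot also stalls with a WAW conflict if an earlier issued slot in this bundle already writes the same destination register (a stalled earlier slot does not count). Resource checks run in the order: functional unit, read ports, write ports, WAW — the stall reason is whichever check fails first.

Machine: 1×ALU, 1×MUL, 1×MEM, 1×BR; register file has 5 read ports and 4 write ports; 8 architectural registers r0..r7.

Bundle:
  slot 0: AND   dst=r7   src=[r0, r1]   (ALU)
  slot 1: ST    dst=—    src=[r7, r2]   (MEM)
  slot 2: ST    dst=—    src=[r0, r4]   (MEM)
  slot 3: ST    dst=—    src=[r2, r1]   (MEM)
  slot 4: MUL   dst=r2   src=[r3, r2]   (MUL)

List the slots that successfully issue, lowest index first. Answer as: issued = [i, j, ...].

(0) want 1×ALU +2rd +1wr — yes → AL0|MU1|ME1|BR1|rd3|wr3
(1) want 1×MEM +2rd +0wr — yes → AL0|MU1|ME0|BR1|rd1|wr3
(2) want 1×MEM +2rd +0wr — FU → AL0|MU1|ME0|BR1|rd1|wr3
(3) want 1×MEM +2rd +0wr — FU → AL0|MU1|ME0|BR1|rd1|wr3
(4) want 1×MUL +2rd +1wr — RD_PORT → AL0|MU1|ME0|BR1|rd1|wr3

issued = [0, 1]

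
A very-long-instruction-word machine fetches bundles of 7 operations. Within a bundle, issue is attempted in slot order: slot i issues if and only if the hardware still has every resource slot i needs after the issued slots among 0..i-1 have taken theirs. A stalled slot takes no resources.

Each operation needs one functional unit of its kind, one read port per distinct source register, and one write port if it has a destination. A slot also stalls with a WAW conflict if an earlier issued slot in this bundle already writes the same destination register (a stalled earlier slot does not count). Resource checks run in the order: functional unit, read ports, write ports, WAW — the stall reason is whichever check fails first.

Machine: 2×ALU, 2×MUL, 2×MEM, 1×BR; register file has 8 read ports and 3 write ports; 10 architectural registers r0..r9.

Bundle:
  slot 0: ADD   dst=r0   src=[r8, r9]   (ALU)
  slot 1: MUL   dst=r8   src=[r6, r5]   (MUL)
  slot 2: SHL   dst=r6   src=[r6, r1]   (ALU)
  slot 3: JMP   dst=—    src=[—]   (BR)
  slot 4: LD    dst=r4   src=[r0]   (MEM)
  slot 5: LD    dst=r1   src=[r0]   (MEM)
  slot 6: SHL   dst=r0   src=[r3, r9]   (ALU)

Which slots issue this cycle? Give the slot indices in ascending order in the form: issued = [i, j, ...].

#0 ALU src=r8,r9 dispatched  <A:1 Mu:2 Ld:2 B:1 rd:6 wr:2>
#1 MUL src=r6,r5 dispatched  <A:1 Mu:1 Ld:2 B:1 rd:4 wr:1>
#2 ALU src=r6,r1 dispatched  <A:0 Mu:1 Ld:2 B:1 rd:2 wr:0>
#3 BR src=- dispatched  <A:0 Mu:1 Ld:2 B:0 rd:2 wr:0>
#4 MEM src=r0 held:WR_PORT  <A:0 Mu:1 Ld:2 B:0 rd:2 wr:0>
#5 MEM src=r0 held:WR_PORT  <A:0 Mu:1 Ld:2 B:0 rd:2 wr:0>
#6 ALU src=r3,r9 held:FU  <A:0 Mu:1 Ld:2 B:0 rd:2 wr:0>

issued = [0, 1, 2, 3]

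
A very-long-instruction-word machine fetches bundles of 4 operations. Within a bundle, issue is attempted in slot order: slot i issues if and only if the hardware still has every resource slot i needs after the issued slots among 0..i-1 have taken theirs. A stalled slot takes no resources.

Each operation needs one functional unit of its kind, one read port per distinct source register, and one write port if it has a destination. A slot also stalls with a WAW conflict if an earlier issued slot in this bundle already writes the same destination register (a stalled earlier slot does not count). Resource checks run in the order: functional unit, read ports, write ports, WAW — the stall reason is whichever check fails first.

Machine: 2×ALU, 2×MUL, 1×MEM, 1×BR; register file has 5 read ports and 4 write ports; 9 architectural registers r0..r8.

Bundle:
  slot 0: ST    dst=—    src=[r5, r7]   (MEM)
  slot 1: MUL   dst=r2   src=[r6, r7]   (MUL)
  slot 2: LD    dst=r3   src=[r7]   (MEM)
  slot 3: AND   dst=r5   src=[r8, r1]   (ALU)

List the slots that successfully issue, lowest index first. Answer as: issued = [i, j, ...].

slot 0 (MEM): ISSUE — free A2,Mu2,Ld0,B1 rp3 wp4
slot 1 (MUL): ISSUE — free A2,Mu1,Ld0,B1 rp1 wp3
slot 2 (MEM): stall FU — free A2,Mu1,Ld0,B1 rp1 wp3
slot 3 (ALU): stall RD_PORT — free A2,Mu1,Ld0,B1 rp1 wp3

issued = [0, 1]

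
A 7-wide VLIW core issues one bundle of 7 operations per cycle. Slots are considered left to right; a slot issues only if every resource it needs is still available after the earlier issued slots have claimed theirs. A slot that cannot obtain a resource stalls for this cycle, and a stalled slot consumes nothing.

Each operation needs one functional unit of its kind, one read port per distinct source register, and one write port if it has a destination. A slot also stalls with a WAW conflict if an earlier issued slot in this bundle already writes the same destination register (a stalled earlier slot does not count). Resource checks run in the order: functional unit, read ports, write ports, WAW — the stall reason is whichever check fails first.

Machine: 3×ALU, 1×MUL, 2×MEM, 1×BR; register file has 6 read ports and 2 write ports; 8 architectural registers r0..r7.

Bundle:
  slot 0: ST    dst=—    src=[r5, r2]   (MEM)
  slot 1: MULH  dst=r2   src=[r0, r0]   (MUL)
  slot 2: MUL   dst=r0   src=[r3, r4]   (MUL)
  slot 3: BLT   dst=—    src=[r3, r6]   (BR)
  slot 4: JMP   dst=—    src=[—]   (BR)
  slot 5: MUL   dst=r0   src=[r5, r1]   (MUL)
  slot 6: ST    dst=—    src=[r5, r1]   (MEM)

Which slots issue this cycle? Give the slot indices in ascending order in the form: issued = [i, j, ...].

issued = [0, 1, 3]

slot 0 (MEM): ISSUE — free A3,Mu1,Ld1,B1 rp4 wp2
slot 1 (MUL): ISSUE — free A3,Mu0,Ld1,B1 rp3 wp1
slot 2 (MUL): stall FU — free A3,Mu0,Ld1,B1 rp3 wp1
slot 3 (BR): ISSUE — free A3,Mu0,Ld1,B0 rp1 wp1
slot 4 (BR): stall FU — free A3,Mu0,Ld1,B0 rp1 wp1
slot 5 (MUL): stall FU — free A3,Mu0,Ld1,B0 rp1 wp1
slot 6 (MEM): stall RD_PORT — free A3,Mu0,Ld1,B0 rp1 wp1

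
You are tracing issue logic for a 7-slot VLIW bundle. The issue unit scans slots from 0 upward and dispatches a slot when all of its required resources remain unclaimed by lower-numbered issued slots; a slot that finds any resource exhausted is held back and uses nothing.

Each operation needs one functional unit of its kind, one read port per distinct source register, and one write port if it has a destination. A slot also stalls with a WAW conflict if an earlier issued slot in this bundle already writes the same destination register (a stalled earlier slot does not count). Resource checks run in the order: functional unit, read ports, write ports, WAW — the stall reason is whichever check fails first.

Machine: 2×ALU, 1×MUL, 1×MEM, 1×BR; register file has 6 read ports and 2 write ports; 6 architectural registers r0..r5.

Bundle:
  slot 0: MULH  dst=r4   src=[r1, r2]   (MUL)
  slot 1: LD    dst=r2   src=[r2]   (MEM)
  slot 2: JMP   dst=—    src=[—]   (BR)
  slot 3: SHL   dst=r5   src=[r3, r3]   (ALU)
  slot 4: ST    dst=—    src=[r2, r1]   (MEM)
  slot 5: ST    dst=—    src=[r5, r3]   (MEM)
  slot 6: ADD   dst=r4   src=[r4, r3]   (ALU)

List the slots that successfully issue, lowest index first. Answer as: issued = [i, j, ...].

[0] MUL needs rd=2 wr=1: ok; after: ALU=2 MUL=0 MEM=1 BR=1, R=4, W=1
[1] MEM needs rd=1 wr=1: ok; after: ALU=2 MUL=0 MEM=0 BR=1, R=3, W=0
[2] BR needs rd=0 wr=0: ok; after: ALU=2 MUL=0 MEM=0 BR=0, R=3, W=0
[3] ALU needs rd=1 wr=1: WR_PORT; after: ALU=2 MUL=0 MEM=0 BR=0, R=3, W=0
[4] MEM needs rd=2 wr=0: FU; after: ALU=2 MUL=0 MEM=0 BR=0, R=3, W=0
[5] MEM needs rd=2 wr=0: FU; after: ALU=2 MUL=0 MEM=0 BR=0, R=3, W=0
[6] ALU needs rd=2 wr=1: WR_PORT; after: ALU=2 MUL=0 MEM=0 BR=0, R=3, W=0

issued = [0, 1, 2]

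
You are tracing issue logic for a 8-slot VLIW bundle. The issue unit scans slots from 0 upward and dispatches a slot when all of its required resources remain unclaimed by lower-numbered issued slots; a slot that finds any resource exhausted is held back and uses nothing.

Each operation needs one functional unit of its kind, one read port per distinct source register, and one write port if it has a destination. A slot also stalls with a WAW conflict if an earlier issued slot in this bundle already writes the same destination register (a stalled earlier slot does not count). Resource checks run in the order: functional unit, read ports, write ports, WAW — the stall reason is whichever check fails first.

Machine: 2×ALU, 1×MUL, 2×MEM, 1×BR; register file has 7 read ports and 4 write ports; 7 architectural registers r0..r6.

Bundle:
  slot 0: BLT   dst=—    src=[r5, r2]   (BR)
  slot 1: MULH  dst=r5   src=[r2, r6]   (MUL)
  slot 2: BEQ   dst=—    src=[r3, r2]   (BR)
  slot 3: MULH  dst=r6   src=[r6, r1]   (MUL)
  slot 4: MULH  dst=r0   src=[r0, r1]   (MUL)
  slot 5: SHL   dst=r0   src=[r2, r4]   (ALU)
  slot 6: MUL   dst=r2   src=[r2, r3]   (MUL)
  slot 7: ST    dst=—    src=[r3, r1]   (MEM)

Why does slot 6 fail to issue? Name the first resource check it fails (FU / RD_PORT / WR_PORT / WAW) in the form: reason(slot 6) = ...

slot 0 (BR): ISSUE — free A2,Mu1,Ld2,B0 rp5 wp4
slot 1 (MUL): ISSUE — free A2,Mu0,Ld2,B0 rp3 wp3
slot 2 (BR): stall FU — free A2,Mu0,Ld2,B0 rp3 wp3
slot 3 (MUL): stall FU — free A2,Mu0,Ld2,B0 rp3 wp3
slot 4 (MUL): stall FU — free A2,Mu0,Ld2,B0 rp3 wp3
slot 5 (ALU): ISSUE — free A1,Mu0,Ld2,B0 rp1 wp2
slot 6 (MUL): stall FU — free A1,Mu0,Ld2,B0 rp1 wp2
slot 7 (MEM): stall RD_PORT — free A1,Mu0,Ld2,B0 rp1 wp2

reason(slot 6) = FU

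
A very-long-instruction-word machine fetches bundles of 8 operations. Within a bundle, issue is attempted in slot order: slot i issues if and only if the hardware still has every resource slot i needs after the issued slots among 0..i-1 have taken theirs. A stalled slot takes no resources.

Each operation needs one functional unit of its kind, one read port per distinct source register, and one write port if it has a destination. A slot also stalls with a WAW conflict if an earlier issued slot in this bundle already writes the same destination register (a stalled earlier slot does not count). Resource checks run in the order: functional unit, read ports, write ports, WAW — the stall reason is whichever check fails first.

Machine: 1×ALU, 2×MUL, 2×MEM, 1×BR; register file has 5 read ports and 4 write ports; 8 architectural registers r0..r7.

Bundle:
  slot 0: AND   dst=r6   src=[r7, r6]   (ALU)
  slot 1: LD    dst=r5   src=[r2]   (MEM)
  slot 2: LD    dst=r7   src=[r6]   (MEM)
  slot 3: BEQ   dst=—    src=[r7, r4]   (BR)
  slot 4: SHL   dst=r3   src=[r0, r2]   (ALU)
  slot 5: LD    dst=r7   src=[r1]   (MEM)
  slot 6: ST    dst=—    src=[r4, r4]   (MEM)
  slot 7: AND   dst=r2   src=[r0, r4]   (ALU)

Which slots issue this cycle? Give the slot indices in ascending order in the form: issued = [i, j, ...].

(0) want 1×ALU +2rd +1wr — yes → AL0|MU2|ME2|BR1|rd3|wr3
(1) want 1×MEM +1rd +1wr — yes → AL0|MU2|ME1|BR1|rd2|wr2
(2) want 1×MEM +1rd +1wr — yes → AL0|MU2|ME0|BR1|rd1|wr1
(3) want 1×BR +2rd +0wr — RD_PORT → AL0|MU2|ME0|BR1|rd1|wr1
(4) want 1×ALU +2rd +1wr — FU → AL0|MU2|ME0|BR1|rd1|wr1
(5) want 1×MEM +1rd +1wr — FU → AL0|MU2|ME0|BR1|rd1|wr1
(6) want 1×MEM +1rd +0wr — FU → AL0|MU2|ME0|BR1|rd1|wr1
(7) want 1×ALU +2rd +1wr — FU → AL0|MU2|ME0|BR1|rd1|wr1

issued = [0, 1, 2]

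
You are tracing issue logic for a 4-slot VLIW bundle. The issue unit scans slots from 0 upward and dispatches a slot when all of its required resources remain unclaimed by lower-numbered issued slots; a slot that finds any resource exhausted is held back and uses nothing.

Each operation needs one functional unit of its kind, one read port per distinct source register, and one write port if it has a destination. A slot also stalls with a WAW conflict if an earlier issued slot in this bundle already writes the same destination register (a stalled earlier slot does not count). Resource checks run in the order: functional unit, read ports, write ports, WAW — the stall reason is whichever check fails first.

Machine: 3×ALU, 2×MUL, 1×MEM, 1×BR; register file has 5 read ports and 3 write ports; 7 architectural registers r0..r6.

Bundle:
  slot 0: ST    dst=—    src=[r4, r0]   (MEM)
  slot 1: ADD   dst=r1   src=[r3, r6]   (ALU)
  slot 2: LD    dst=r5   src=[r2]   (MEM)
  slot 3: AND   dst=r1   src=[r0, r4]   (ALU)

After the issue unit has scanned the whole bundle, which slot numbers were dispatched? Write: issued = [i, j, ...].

issued = [0, 1]

(0) want 1×MEM +2rd +0wr — yes → AL3|MU2|ME0|BR1|rd3|wr3
(1) want 1×ALU +2rd +1wr — yes → AL2|MU2|ME0|BR1|rd1|wr2
(2) want 1×MEM +1rd +1wr — FU → AL2|MU2|ME0|BR1|rd1|wr2
(3) want 1×ALU +2rd +1wr — RD_PORT → AL2|MU2|ME0|BR1|rd1|wr2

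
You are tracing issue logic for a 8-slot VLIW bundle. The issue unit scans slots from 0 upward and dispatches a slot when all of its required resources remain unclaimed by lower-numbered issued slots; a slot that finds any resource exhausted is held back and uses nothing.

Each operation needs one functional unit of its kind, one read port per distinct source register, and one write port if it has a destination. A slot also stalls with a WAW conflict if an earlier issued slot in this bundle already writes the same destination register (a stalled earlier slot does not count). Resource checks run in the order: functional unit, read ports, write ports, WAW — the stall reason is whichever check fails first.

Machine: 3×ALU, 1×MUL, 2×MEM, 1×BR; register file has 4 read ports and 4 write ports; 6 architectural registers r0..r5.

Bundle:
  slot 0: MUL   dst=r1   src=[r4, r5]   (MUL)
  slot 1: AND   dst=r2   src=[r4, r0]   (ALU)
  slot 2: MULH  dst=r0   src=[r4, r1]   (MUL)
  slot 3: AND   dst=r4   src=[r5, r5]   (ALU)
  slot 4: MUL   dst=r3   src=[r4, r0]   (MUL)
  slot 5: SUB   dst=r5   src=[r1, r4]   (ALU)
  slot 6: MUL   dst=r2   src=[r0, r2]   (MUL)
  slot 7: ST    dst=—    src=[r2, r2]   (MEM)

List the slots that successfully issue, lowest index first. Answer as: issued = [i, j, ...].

#0 MUL src=r4,r5 dispatched  <A:3 Mu:0 Ld:2 B:1 rd:2 wr:3>
#1 ALU src=r4,r0 dispatched  <A:2 Mu:0 Ld:2 B:1 rd:0 wr:2>
#2 MUL src=r4,r1 held:FU  <A:2 Mu:0 Ld:2 B:1 rd:0 wr:2>
#3 ALU src=r5,r5 held:RD_PORT  <A:2 Mu:0 Ld:2 B:1 rd:0 wr:2>
#4 MUL src=r4,r0 held:FU  <A:2 Mu:0 Ld:2 B:1 rd:0 wr:2>
#5 ALU src=r1,r4 held:RD_PORT  <A:2 Mu:0 Ld:2 B:1 rd:0 wr:2>
#6 MUL src=r0,r2 held:FU  <A:2 Mu:0 Ld:2 B:1 rd:0 wr:2>
#7 MEM src=r2,r2 held:RD_PORT  <A:2 Mu:0 Ld:2 B:1 rd:0 wr:2>

issued = [0, 1]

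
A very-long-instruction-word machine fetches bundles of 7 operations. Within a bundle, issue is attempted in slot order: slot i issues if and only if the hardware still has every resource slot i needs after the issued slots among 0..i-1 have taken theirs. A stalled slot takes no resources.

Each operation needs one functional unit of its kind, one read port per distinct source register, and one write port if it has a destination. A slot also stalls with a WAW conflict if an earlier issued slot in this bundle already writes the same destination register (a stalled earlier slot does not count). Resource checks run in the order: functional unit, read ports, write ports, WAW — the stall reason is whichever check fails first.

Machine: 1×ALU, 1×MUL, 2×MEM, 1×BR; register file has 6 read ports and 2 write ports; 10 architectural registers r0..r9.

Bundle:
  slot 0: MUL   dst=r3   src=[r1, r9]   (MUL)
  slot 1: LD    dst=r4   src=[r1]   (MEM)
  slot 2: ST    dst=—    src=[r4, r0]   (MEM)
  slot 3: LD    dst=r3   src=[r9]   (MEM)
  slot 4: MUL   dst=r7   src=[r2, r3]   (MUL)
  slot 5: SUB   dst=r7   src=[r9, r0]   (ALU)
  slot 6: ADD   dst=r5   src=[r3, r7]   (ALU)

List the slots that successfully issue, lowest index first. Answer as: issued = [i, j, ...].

issued = [0, 1, 2]

slot 0 (MUL): ISSUE — free A1,Mu0,Ld2,B1 rp4 wp1
slot 1 (MEM): ISSUE — free A1,Mu0,Ld1,B1 rp3 wp0
slot 2 (MEM): ISSUE — free A1,Mu0,Ld0,B1 rp1 wp0
slot 3 (MEM): stall FU — free A1,Mu0,Ld0,B1 rp1 wp0
slot 4 (MUL): stall FU — free A1,Mu0,Ld0,B1 rp1 wp0
slot 5 (ALU): stall RD_PORT — free A1,Mu0,Ld0,B1 rp1 wp0
slot 6 (ALU): stall RD_PORT — free A1,Mu0,Ld0,B1 rp1 wp0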